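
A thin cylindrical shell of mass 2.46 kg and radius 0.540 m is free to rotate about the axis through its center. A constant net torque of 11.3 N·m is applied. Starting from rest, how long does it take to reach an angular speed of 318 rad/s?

I = MR² = (2.46)(0.540)² = 0.7173 kg·m².
α = τ/I = 11.3/0.7173 = 15.75 rad/s².
ω = αt ⇒ t = ω/α = 318/15.75 = 20.19 s.

t ≈ 20.2 s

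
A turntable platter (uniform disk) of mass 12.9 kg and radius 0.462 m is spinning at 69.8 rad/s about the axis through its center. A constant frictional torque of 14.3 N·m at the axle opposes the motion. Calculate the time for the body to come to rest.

t ≈ 6.72 s

I = ½MR² = (1/2)(12.9)(0.462)² = 1.377 kg·m².
The net torque has magnitude 14.3 N·m, opposing ω.
|α| = τ/I = 14.30/1.377 = 10.39 rad/s² (deceleration).
0 = ω₀ − |α|t ⇒ t = ω₀/|α| = 69.8/10.39 = 6.720 s.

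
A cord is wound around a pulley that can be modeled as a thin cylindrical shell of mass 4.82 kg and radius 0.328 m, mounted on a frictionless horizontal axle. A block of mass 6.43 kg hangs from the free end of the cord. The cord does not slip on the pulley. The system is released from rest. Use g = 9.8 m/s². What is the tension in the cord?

T ≈ 27.0 N

I = MR² = (4.82)(0.328)² = 0.5186 kg·m².
Block: mg − T = ma. Pulley: TR = Iα. No-slip: a = αR, so T = (I/R²)a = 4.820·a.
Then mg = (m + 4.820)a, so a = (6.43)(9.8)/(6.43 + 4.820) = 5.601 m/s².
T = 4.820·a = 27.00 N.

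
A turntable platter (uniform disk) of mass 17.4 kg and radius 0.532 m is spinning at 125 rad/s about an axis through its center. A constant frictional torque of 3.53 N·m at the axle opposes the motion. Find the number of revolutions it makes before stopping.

≈ 867 revolutions

I = ½MR² = (1/2)(17.4)(0.532)² = 2.462 kg·m².
The net torque has magnitude 3.53 N·m, opposing ω.
|α| = τ/I = 3.530/2.462 = 1.434 rad/s² (deceleration).
ω² = ω₀² − 2|α|θ with ω = 0 ⇒ θ = ω₀²/(2|α|) = 5450 rad = 867.3 rev.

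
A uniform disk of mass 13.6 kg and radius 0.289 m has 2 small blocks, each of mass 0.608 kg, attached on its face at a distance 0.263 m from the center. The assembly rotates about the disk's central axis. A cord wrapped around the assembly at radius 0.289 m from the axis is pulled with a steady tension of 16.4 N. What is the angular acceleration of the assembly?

α ≈ 7.27 rad/s²

I_disk = ½MR² = ½(13.6)(0.289)² = 0.5679 kg·m².
I_blocks = 2·m·r² = 2(0.608)(0.263)² = 0.08411 kg·m².
Total I = 0.6521 kg·m².
τ = F r = (16.4)(0.289) = 4.740 N·m.
α = τ/I = 4.740/0.6521 = 7.269 rad/s².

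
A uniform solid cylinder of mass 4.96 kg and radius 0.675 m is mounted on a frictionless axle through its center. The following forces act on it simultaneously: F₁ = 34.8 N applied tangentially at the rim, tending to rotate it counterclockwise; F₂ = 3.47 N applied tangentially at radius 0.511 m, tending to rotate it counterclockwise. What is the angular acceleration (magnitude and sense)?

I = ½MR² = (1/2)(4.96)(0.675)² = 1.130 kg·m².
Taking counterclockwise as positive: τ₁ = +(34.8)(0.675) = +23.49 N·m; τ₂ = +(3.47)(0.511) = +1.773 N·m.
Net torque τ = 25.26 N·m.
α = τ/I = 25.26/1.130 = 22.36 rad/s².

α ≈ 22.4 rad/s², counterclockwise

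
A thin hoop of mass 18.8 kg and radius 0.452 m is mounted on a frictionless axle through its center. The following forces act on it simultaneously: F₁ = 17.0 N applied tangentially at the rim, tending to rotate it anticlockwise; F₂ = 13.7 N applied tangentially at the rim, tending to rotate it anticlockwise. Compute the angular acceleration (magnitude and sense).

α ≈ 3.61 rad/s², anticlockwise

I = MR² = (18.8)(0.452)² = 3.841 kg·m².
Taking anticlockwise as positive: τ₁ = +(17.0)(0.452) = +7.684 N·m; τ₂ = +(13.7)(0.452) = +6.192 N·m.
Net torque τ = 13.88 N·m.
α = τ/I = 13.88/3.841 = 3.613 rad/s².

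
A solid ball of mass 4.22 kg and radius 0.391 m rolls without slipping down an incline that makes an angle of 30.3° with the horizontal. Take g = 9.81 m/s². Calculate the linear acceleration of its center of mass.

a ≈ 3.54 m/s²

Translation along the incline: Mg sinθ − f = Ma.
Rotation about the center: fR = Iα with I = (2/5)MR². No-slip gives a = αR, so f = (I/R²)a = (2/5)M a.
Substituting: Mg sinθ = (1 + 0.4000)Ma, so a = g sinθ/(1 + 0.4000) = (9.81) sin 30.3° / 1.400 = 3.535 m/s².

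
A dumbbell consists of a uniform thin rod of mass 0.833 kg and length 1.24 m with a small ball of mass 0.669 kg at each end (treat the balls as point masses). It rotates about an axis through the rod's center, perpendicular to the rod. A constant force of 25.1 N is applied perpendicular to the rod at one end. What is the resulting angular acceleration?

α ≈ 25.1 rad/s²

I_rod = (1/12)ML² = (1/12)(0.833)(1.24)² = 0.1067 kg·m².
I_balls = 2·m·(L/2)² = 2(0.669)(0.6200)² = 0.5143 kg·m².
Total I = 0.6211 kg·m².
τ = F·(L/2) = (25.1)(0.620) = 15.56 N·m.
α = τ/I = 15.56/0.6211 = 25.06 rad/s².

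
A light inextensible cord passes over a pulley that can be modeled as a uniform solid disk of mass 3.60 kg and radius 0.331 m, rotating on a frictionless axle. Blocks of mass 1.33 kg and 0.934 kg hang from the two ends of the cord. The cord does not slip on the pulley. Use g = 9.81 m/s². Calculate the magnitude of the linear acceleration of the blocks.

a ≈ 0.956 m/s²

I = ½MR² = (1/2)(3.60)(0.331)² = 0.1972 kg·m².
Heavier block: m₁g − T₁ = m₁a. Lighter block: T₂ − m₂g = m₂a.
Pulley: (T₁ − T₂)R = Iα = I(a/R), so T₁ − T₂ = (I/R²)a = (1/2)M_p a = 1.800·a.
Adding the three: (m₁ − m₂)g = (m₁ + m₂ + 1.800)a, so a = (1.33 − 0.934)(9.81)/(1.33 + 0.934 + 1.800) = 0.9559 m/s².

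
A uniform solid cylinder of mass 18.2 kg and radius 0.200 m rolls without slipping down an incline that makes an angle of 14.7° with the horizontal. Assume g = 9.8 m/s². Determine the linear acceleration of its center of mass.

a ≈ 1.66 m/s²

Translation along the incline: Mg sinθ − f = Ma.
Rotation about the center: fR = Iα with I = ½MR². No-slip gives a = αR, so f = (I/R²)a = (1/2)M a.
Substituting: Mg sinθ = (1 + 0.5000)Ma, so a = g sinθ/(1 + 0.5000) = (9.8) sin 14.7° / 1.500 = 1.658 m/s².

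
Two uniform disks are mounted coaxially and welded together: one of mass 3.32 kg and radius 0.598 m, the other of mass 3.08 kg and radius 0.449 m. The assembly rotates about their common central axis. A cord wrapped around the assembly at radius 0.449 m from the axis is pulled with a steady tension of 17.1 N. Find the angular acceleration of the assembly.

I = ½M₁R₁² + ½M₂R₂² = ½(3.32)(0.598)² + ½(3.08)(0.449)² = 0.9041 kg·m².
τ = F r = (17.1)(0.449) = 7.678 N·m.
α = τ/I = 7.678/0.9041 = 8.492 rad/s².

α ≈ 8.49 rad/s²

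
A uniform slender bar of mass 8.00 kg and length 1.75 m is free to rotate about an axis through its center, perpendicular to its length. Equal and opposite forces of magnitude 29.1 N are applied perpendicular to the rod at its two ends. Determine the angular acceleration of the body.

α ≈ 24.9 rad/s²

I = (1/12)ML² = (1/12)(8.00)(1.75)² = 2.042 kg·m².
The couple gives τ = F·(L/2) + F·(L/2) = F L = (29.1)(1.75) = 50.93 N·m.
From τ = Iα: α = 50.93/2.042 = 24.94 rad/s².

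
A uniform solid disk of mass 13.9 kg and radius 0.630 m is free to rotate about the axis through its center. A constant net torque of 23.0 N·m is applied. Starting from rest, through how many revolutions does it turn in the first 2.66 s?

≈ 4.69 revolutions

I = ½MR² = (1/2)(13.9)(0.630)² = 2.758 kg·m².
α = τ/I = 23.0/2.758 = 8.338 rad/s².
θ = ½αt² = ½(8.338)(2.66)² = 29.50 rad.
Revolutions = θ/(2π) = 4.695.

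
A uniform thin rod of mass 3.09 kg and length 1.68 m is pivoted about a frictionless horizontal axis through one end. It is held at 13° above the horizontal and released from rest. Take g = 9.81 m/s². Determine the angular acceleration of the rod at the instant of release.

α ≈ 8.53 rad/s²

About the pivot, I = (1/3)ML² = (1/3)(3.09)(1.68)² = 2.907 kg·m².
The weight acts at the center, a distance L/2 = 0.8400 m from the pivot; τ = Mg(L/2) cos 13° = 24.81 N·m.
α = τ/I = 24.81/2.907 = 8.534 rad/s².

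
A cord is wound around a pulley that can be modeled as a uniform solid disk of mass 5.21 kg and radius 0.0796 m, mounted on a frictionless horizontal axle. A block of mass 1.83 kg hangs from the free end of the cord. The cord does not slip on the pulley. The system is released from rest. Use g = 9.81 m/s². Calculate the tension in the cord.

T ≈ 10.5 N

I = ½MR² = (1/2)(5.21)(0.0796)² = 0.01651 kg·m².
Block: mg − T = ma. Pulley: TR = Iα. No-slip: a = αR, so T = (I/R²)a = 2.605·a.
Then mg = (m + 2.605)a, so a = (1.83)(9.81)/(1.83 + 2.605) = 4.048 m/s².
T = 2.605·a = 10.54 N.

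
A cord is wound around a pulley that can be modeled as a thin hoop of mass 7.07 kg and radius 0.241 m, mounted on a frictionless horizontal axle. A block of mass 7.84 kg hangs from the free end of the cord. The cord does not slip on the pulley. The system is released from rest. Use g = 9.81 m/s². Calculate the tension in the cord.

I = MR² = (7.07)(0.241)² = 0.4106 kg·m².
Block: mg − T = ma. Pulley: TR = Iα. No-slip: a = αR, so T = (I/R²)a = 7.070·a.
Then mg = (m + 7.070)a, so a = (7.84)(9.81)/(7.84 + 7.070) = 5.158 m/s².
T = 7.070·a = 36.47 N.

T ≈ 36.5 N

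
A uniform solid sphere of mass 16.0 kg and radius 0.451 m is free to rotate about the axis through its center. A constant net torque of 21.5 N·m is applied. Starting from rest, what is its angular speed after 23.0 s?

ω ≈ 380 rad/s

I = (2/5)MR² = (2/5)(16.0)(0.451)² = 1.302 kg·m².
α = τ/I = 21.5/1.302 = 16.52 rad/s².
ω = ω₀ + αt = 0 + (16.52)(23.0) = 379.9 rad/s.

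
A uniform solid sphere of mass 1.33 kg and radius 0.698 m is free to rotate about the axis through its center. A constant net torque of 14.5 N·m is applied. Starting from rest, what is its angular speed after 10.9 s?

ω ≈ 610 rad/s

I = (2/5)MR² = (2/5)(1.33)(0.698)² = 0.2592 kg·m².
α = τ/I = 14.5/0.2592 = 55.94 rad/s².
ω = ω₀ + αt = 0 + (55.94)(10.9) = 609.8 rad/s.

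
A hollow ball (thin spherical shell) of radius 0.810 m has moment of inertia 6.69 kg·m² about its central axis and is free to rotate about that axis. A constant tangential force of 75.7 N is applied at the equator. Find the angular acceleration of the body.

τ = F R = (75.7)(0.810) = 61.32 N·m.
Newton's second law for rotation, τ = Iα, gives α = τ/I = 61.32/6.690 = 9.165 rad/s².

α ≈ 9.17 rad/s²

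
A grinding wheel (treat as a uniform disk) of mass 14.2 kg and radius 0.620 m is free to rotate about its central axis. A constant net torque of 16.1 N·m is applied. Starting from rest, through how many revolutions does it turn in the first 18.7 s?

I = ½MR² = (1/2)(14.2)(0.620)² = 2.729 kg·m².
α = τ/I = 16.1/2.729 = 5.899 rad/s².
θ = ½αt² = ½(5.899)(18.7)² = 1031 rad.
Revolutions = θ/(2π) = 164.2.

≈ 164 revolutions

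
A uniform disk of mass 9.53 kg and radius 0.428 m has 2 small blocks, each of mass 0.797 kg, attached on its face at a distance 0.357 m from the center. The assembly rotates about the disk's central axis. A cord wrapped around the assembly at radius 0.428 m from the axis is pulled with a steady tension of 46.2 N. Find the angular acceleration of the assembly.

I_disk = ½MR² = ½(9.53)(0.428)² = 0.8729 kg·m².
I_blocks = 2·m·r² = 2(0.797)(0.357)² = 0.2032 kg·m².
Total I = 1.076 kg·m².
τ = F r = (46.2)(0.428) = 19.77 N·m.
α = τ/I = 19.77/1.076 = 18.38 rad/s².

α ≈ 18.4 rad/s²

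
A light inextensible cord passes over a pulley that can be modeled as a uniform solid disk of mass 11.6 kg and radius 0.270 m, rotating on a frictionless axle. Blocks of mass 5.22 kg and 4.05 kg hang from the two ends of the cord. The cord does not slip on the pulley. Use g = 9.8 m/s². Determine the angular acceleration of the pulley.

α ≈ 2.82 rad/s²

I = ½MR² = (1/2)(11.6)(0.270)² = 0.4228 kg·m².
Heavier block: m₁g − T₁ = m₁a. Lighter block: T₂ − m₂g = m₂a.
Pulley: (T₁ − T₂)R = Iα = I(a/R), so T₁ − T₂ = (I/R²)a = (1/2)M_p a = 5.800·a.
Adding the three: (m₁ − m₂)g = (m₁ + m₂ + 5.800)a, so a = (5.22 − 4.05)(9.8)/(5.22 + 4.05 + 5.800) = 0.7608 m/s².
α = a/R = 0.7608/0.270 = 2.818 rad/s².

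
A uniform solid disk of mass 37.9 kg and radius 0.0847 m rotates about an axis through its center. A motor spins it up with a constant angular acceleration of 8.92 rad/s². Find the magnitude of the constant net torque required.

I = ½MR² = (1/2)(37.9)(0.0847)² = 0.1359 kg·m².
τ = Iα = (0.1359)(8.920) = 1.213 N·m.

τ ≈ 1.21 N·m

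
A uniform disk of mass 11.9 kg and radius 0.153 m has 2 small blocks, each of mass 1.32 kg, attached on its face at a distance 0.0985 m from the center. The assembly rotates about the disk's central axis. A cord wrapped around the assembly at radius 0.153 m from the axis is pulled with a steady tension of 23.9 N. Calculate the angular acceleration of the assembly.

I_disk = ½MR² = ½(11.9)(0.153)² = 0.1393 kg·m².
I_blocks = 2·m·r² = 2(1.32)(0.0985)² = 0.02561 kg·m².
Total I = 0.1649 kg·m².
τ = F r = (23.9)(0.153) = 3.657 N·m.
α = τ/I = 3.657/0.1649 = 22.18 rad/s².

α ≈ 22.2 rad/s²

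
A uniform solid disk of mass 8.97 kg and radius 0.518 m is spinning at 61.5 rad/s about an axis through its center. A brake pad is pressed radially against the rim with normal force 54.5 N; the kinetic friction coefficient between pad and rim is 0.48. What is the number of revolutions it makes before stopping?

I = ½MR² = (1/2)(8.97)(0.518)² = 1.203 kg·m².
Friction force f = μN = (0.48)(54.5) = 26.16 N at the rim; torque magnitude τ = fR = 13.55 N·m, opposing ω.
|α| = τ/I = 13.55/1.203 = 11.26 rad/s² (deceleration).
ω² = ω₀² − 2|α|θ with ω = 0 ⇒ θ = ω₀²/(2|α|) = 167.9 rad = 26.73 rev.

≈ 26.7 revolutions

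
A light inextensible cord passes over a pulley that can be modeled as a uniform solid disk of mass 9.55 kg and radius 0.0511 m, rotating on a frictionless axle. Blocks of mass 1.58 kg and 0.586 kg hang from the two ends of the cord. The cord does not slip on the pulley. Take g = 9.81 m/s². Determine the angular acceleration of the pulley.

α ≈ 27.5 rad/s²

I = ½MR² = (1/2)(9.55)(0.0511)² = 0.01247 kg·m².
Heavier block: m₁g − T₁ = m₁a. Lighter block: T₂ − m₂g = m₂a.
Pulley: (T₁ − T₂)R = Iα = I(a/R), so T₁ − T₂ = (I/R²)a = (1/2)M_p a = 4.775·a.
Adding the three: (m₁ − m₂)g = (m₁ + m₂ + 4.775)a, so a = (1.58 − 0.586)(9.81)/(1.58 + 0.586 + 4.775) = 1.405 m/s².
α = a/R = 1.405/0.0511 = 27.49 rad/s².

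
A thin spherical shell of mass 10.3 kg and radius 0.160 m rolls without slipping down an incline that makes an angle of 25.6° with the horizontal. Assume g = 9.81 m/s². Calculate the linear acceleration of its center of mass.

Translation along the incline: Mg sinθ − f = Ma.
Rotation about the center: fR = Iα with I = (2/3)MR². No-slip gives a = αR, so f = (I/R²)a = (2/3)M a.
Substituting: Mg sinθ = (1 + 0.6667)Ma, so a = g sinθ/(1 + 0.6667) = (9.81) sin 25.6° / 1.667 = 2.543 m/s².

a ≈ 2.54 m/s²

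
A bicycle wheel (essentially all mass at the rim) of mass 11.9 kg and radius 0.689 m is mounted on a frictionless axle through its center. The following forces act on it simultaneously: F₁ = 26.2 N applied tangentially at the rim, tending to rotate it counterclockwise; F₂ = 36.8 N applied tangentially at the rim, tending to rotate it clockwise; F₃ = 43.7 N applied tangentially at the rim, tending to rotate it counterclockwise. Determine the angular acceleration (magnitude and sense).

α ≈ 4.04 rad/s², counterclockwise

I = MR² = (11.9)(0.689)² = 5.649 kg·m².
Taking counterclockwise as positive: τ₁ = +(26.2)(0.689) = +18.05 N·m; τ₂ = −(36.8)(0.689) = −25.36 N·m; τ₃ = +(43.7)(0.689) = +30.11 N·m.
Net torque τ = 22.81 N·m.
α = τ/I = 22.81/5.649 = 4.037 rad/s².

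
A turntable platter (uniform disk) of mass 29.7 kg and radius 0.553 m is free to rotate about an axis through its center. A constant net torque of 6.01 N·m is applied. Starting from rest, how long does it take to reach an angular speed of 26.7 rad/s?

I = ½MR² = (1/2)(29.7)(0.553)² = 4.541 kg·m².
α = τ/I = 6.01/4.541 = 1.323 rad/s².
ω = αt ⇒ t = ω/α = 26.7/1.323 = 20.17 s.

t ≈ 20.2 s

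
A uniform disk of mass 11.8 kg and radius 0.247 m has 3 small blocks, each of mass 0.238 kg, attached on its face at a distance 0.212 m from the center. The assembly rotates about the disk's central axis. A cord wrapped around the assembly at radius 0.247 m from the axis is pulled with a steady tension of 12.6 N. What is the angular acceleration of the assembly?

I_disk = ½MR² = ½(11.8)(0.247)² = 0.3600 kg·m².
I_blocks = 3·m·r² = 3(0.238)(0.212)² = 0.03209 kg·m².
Total I = 0.3920 kg·m².
τ = F r = (12.6)(0.247) = 3.112 N·m.
α = τ/I = 3.112/0.3920 = 7.938 rad/s².

α ≈ 7.94 rad/s²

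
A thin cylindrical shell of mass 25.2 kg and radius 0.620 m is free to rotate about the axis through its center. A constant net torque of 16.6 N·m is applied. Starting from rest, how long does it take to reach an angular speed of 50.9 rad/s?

I = MR² = (25.2)(0.620)² = 9.687 kg·m².
α = τ/I = 16.6/9.687 = 1.714 rad/s².
ω = αt ⇒ t = ω/α = 50.9/1.714 = 29.70 s.

t ≈ 29.7 s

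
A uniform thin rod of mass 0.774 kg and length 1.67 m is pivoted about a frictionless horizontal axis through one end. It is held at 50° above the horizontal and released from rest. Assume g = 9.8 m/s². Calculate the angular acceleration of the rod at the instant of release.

α ≈ 5.66 rad/s²

About the pivot, I = (1/3)ML² = (1/3)(0.774)(1.67)² = 0.7195 kg·m².
The weight acts at the center, a distance L/2 = 0.8350 m from the pivot; τ = Mg(L/2) cos 50° = 4.071 N·m.
α = τ/I = 4.071/0.7195 = 5.658 rad/s².
(Equivalently α = (3g/(2L)) cos 50° = 5.658 rad/s².)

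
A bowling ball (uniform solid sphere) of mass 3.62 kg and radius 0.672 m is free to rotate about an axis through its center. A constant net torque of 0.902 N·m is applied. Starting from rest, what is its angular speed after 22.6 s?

I = (2/5)MR² = (2/5)(3.62)(0.672)² = 0.6539 kg·m².
α = τ/I = 0.902/0.6539 = 1.379 rad/s².
ω = ω₀ + αt = 0 + (1.379)(22.6) = 31.18 rad/s.

ω ≈ 31.2 rad/s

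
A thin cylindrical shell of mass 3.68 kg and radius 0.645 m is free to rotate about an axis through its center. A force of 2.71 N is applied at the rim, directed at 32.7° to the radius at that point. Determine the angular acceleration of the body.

α ≈ 0.617 rad/s²

I = MR² = (3.68)(0.645)² = 1.531 kg·m².
Only the tangential component produces torque: τ = F R sinθ = (2.71)(0.645) sin 32.7° = 0.9443 N·m.
Newton's second law for rotation, τ = Iα, gives α = τ/I = 0.9443/1.531 = 0.6168 rad/s².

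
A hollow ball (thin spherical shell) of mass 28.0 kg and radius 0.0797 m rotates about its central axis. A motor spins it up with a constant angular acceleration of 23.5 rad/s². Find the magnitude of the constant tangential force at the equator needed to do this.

F ≈ 35.0 N

I = (2/3)MR² = (2/3)(28.0)(0.0797)² = 0.1186 kg·m².
The required torque is τ = Iα = (0.1186)(23.50) = 2.786 N·m.
A tangential force at the equator gives τ = FR, so F = τ/R = 2.786/0.0797 = 34.96 N.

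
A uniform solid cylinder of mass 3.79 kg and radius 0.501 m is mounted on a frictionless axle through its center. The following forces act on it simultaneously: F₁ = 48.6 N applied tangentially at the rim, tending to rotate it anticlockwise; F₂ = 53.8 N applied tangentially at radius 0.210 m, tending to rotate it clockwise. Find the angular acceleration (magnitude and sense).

I = ½MR² = (1/2)(3.79)(0.501)² = 0.4756 kg·m².
Taking anticlockwise as positive: τ₁ = +(48.6)(0.501) = +24.35 N·m; τ₂ = −(53.8)(0.210) = −11.30 N·m.
Net torque τ = 13.05 N·m.
α = τ/I = 13.05/0.4756 = 27.44 rad/s².

α ≈ 27.4 rad/s², anticlockwise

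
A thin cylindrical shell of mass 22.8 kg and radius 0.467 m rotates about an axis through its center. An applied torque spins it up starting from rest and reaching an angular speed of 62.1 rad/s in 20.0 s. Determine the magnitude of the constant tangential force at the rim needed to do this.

I = MR² = (22.8)(0.467)² = 4.972 kg·m².
α = Δω/Δt = (62.1 − 0)/20.0 = 3.105 rad/s².
The required torque is τ = Iα = (4.972)(3.105) = 15.44 N·m.
A tangential force at the rim gives τ = FR, so F = τ/R = 15.44/0.467 = 33.06 N.

F ≈ 33.1 N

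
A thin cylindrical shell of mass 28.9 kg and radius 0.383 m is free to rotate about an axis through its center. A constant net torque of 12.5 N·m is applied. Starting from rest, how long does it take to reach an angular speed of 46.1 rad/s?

t ≈ 15.6 s

I = MR² = (28.9)(0.383)² = 4.239 kg·m².
α = τ/I = 12.5/4.239 = 2.949 rad/s².
ω = αt ⇒ t = ω/α = 46.1/2.949 = 15.63 s.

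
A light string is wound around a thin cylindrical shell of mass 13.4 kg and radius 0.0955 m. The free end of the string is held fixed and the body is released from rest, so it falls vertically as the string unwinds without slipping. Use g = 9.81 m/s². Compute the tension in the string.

Translation: Mg − T = Ma. Rotation about the center: TR = Iα with I = MR².
With a = αR: T = (I/R²)a = M a, so Mg = (1 + 1.000)Ma.
a = g/(1 + 1.000) = 9.81/2.000 = 4.905 m/s².
T = 1.000·M·a = (1.000)(13.4)(4.905) = 65.73 N.

T ≈ 65.7 N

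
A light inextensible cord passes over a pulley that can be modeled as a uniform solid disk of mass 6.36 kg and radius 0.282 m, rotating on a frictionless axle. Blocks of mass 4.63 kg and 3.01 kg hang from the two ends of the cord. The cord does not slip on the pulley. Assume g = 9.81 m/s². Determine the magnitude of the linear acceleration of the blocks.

a ≈ 1.47 m/s²

I = ½MR² = (1/2)(6.36)(0.282)² = 0.2529 kg·m².
Heavier block: m₁g − T₁ = m₁a. Lighter block: T₂ − m₂g = m₂a.
Pulley: (T₁ − T₂)R = Iα = I(a/R), so T₁ − T₂ = (I/R²)a = (1/2)M_p a = 3.180·a.
Adding the three: (m₁ − m₂)g = (m₁ + m₂ + 3.180)a, so a = (4.63 − 3.01)(9.81)/(4.63 + 3.01 + 3.180) = 1.469 m/s².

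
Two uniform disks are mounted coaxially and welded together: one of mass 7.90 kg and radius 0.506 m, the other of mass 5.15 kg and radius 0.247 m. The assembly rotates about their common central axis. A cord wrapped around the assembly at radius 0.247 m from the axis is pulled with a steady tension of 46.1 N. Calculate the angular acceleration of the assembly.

I = ½M₁R₁² + ½M₂R₂² = ½(7.90)(0.506)² + ½(5.15)(0.247)² = 1.168 kg·m².
τ = F r = (46.1)(0.247) = 11.39 N·m.
α = τ/I = 11.39/1.168 = 9.745 rad/s².

α ≈ 9.75 rad/s²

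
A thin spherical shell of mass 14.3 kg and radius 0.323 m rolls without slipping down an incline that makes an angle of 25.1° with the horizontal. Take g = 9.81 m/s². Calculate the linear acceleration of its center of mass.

a ≈ 2.50 m/s²

Translation along the incline: Mg sinθ − f = Ma.
Rotation about the center: fR = Iα with I = (2/3)MR². No-slip gives a = αR, so f = (I/R²)a = (2/3)M a.
Substituting: Mg sinθ = (1 + 0.6667)Ma, so a = g sinθ/(1 + 0.6667) = (9.81) sin 25.1° / 1.667 = 2.497 m/s².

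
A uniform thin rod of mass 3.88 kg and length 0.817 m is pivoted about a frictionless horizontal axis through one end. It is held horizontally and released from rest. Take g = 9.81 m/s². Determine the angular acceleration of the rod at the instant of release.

About the pivot, I = (1/3)ML² = (1/3)(3.88)(0.817)² = 0.8633 kg·m².
The weight acts at the center, a distance L/2 = 0.4085 m from the pivot; τ = Mg(L/2) = 15.55 N·m.
α = τ/I = 15.55/0.8633 = 18.01 rad/s².

α ≈ 18.0 rad/s²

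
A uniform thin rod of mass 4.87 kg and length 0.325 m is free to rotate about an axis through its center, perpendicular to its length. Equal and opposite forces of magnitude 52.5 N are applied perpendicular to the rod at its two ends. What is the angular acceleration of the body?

I = (1/12)ML² = (1/12)(4.87)(0.325)² = 0.04287 kg·m².
The couple gives τ = F·(L/2) + F·(L/2) = F L = (52.5)(0.325) = 17.06 N·m.
Newton's second law for rotation, τ = Iα, gives α = τ/I = 17.06/0.04287 = 398.0 rad/s².

α ≈ 398 rad/s²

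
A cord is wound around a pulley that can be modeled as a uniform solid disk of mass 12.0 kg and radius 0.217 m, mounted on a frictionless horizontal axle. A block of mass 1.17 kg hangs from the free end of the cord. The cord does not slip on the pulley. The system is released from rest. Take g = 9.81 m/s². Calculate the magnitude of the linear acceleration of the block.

a ≈ 1.60 m/s²

I = ½MR² = (1/2)(12.0)(0.217)² = 0.2825 kg·m².
Block: mg − T = ma. Pulley: TR = Iα. No-slip: a = αR, so T = (I/R²)a = 6.000·a.
Then mg = (m + 6.000)a, so a = (1.17)(9.81)/(1.17 + 6.000) = 1.601 m/s².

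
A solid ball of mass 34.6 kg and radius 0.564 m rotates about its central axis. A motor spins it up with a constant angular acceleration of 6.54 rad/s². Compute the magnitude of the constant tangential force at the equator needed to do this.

I = (2/5)MR² = (2/5)(34.6)(0.564)² = 4.402 kg·m².
The required torque is τ = Iα = (4.402)(6.540) = 28.79 N·m.
A tangential force at the equator gives τ = FR, so F = τ/R = 28.79/0.564 = 51.05 N.

F ≈ 51.0 N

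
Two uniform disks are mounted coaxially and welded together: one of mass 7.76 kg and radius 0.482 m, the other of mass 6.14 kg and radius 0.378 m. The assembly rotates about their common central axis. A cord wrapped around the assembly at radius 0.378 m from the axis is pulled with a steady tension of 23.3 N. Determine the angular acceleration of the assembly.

I = ½M₁R₁² + ½M₂R₂² = ½(7.76)(0.482)² + ½(6.14)(0.378)² = 1.340 kg·m².
τ = F r = (23.3)(0.378) = 8.807 N·m.
α = τ/I = 8.807/1.340 = 6.572 rad/s².

α ≈ 6.57 rad/s²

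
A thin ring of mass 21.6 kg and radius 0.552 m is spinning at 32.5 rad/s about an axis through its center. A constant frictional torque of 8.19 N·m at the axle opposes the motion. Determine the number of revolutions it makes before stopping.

≈ 67.5 revolutions

I = MR² = (21.6)(0.552)² = 6.582 kg·m².
The net torque has magnitude 8.19 N·m, opposing ω.
|α| = τ/I = 8.190/6.582 = 1.244 rad/s² (deceleration).
ω² = ω₀² − 2|α|θ with ω = 0 ⇒ θ = ω₀²/(2|α|) = 424.4 rad = 67.55 rev.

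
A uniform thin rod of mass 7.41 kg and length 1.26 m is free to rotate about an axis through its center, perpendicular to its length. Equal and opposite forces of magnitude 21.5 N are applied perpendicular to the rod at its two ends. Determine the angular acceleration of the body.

α ≈ 27.6 rad/s²

I = (1/12)ML² = (1/12)(7.41)(1.26)² = 0.9803 kg·m².
The couple gives τ = F·(L/2) + F·(L/2) = F L = (21.5)(1.26) = 27.09 N·m.
From τ = Iα: α = 27.09/0.9803 = 27.63 rad/s².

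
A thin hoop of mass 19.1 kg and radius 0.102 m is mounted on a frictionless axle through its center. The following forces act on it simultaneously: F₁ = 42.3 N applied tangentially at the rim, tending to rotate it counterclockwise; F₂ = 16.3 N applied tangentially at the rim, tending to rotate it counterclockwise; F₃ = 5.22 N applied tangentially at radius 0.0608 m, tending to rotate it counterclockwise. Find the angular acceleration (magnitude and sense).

I = MR² = (19.1)(0.102)² = 0.1987 kg·m².
Taking counterclockwise as positive: τ₁ = +(42.3)(0.102) = +4.315 N·m; τ₂ = +(16.3)(0.102) = +1.663 N·m; τ₃ = +(5.22)(0.0608) = +0.3174 N·m.
Net torque τ = 6.295 N·m.
α = τ/I = 6.295/0.1987 = 31.68 rad/s².

α ≈ 31.7 rad/s², counterclockwise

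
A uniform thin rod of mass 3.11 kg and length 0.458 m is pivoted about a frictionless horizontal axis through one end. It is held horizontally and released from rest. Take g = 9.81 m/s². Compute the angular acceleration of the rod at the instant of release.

About the pivot, I = (1/3)ML² = (1/3)(3.11)(0.458)² = 0.2175 kg·m².
The weight acts at the center, a distance L/2 = 0.2290 m from the pivot; τ = Mg(L/2) = 6.987 N·m.
α = τ/I = 6.987/0.2175 = 32.13 rad/s².

α ≈ 32.1 rad/s²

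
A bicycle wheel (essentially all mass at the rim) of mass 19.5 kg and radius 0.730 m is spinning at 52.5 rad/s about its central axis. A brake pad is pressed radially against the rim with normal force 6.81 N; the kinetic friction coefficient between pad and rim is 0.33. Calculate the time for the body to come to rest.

t ≈ 333 s

I = MR² = (19.5)(0.730)² = 10.39 kg·m².
Friction force f = μN = (0.33)(6.81) = 2.247 N at the rim; torque magnitude τ = fR = 1.641 N·m, opposing ω.
|α| = τ/I = 1.641/10.39 = 0.1579 rad/s² (deceleration).
0 = ω₀ − |α|t ⇒ t = ω₀/|α| = 52.5/0.1579 = 332.5 s.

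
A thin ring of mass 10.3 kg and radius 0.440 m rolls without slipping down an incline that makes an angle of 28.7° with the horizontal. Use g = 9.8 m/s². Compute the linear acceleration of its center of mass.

Translation along the incline: Mg sinθ − f = Ma.
Rotation about the center: fR = Iα with I = MR². No-slip gives a = αR, so f = (I/R²)a = M a.
Substituting: Mg sinθ = (1 + 1.000)Ma, so a = g sinθ/(1 + 1.000) = (9.8) sin 28.7° / 2.000 = 2.353 m/s².

a ≈ 2.35 m/s²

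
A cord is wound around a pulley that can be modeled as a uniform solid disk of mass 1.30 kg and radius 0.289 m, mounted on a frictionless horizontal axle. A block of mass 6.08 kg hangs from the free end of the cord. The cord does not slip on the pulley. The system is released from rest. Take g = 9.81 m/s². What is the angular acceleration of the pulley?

I = ½MR² = (1/2)(1.30)(0.289)² = 0.05429 kg·m².
Block: mg − T = ma. Pulley: TR = Iα. No-slip: a = αR, so T = (I/R²)a = 0.6500·a.
Then mg = (m + 0.6500)a, so a = (6.08)(9.81)/(6.08 + 0.6500) = 8.863 m/s².
α = a/R = 8.863/0.289 = 30.67 rad/s².

α ≈ 30.7 rad/s²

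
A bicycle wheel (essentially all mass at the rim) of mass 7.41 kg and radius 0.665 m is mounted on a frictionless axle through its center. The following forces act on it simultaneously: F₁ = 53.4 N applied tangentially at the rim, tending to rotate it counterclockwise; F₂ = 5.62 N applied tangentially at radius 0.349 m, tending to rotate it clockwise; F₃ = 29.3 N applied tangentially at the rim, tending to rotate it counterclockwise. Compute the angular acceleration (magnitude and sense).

I = MR² = (7.41)(0.665)² = 3.277 kg·m².
Taking counterclockwise as positive: τ₁ = +(53.4)(0.665) = +35.51 N·m; τ₂ = −(5.62)(0.349) = −1.961 N·m; τ₃ = +(29.3)(0.665) = +19.48 N·m.
Net torque τ = 53.03 N·m.
α = τ/I = 53.03/3.277 = 16.18 rad/s².

α ≈ 16.2 rad/s², counterclockwise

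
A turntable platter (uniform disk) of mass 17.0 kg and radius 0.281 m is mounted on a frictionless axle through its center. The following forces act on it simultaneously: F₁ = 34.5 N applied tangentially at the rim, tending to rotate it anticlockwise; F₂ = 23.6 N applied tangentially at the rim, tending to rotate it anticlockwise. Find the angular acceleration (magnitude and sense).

I = ½MR² = (1/2)(17.0)(0.281)² = 0.6712 kg·m².
Taking anticlockwise as positive: τ₁ = +(34.5)(0.281) = +9.695 N·m; τ₂ = +(23.6)(0.281) = +6.632 N·m.
Net torque τ = 16.33 N·m.
α = τ/I = 16.33/0.6712 = 24.32 rad/s².

α ≈ 24.3 rad/s², anticlockwise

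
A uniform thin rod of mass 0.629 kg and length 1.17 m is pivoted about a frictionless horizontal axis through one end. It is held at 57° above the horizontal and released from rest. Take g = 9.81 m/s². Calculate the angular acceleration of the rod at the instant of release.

About the pivot, I = (1/3)ML² = (1/3)(0.629)(1.17)² = 0.2870 kg·m².
The weight acts at the center, a distance L/2 = 0.5850 m from the pivot; τ = Mg(L/2) cos 57° = 1.966 N·m.
α = τ/I = 1.966/0.2870 = 6.850 rad/s².
(Equivalently α = (3g/(2L)) cos 57° = 6.850 rad/s².)

α ≈ 6.85 rad/s²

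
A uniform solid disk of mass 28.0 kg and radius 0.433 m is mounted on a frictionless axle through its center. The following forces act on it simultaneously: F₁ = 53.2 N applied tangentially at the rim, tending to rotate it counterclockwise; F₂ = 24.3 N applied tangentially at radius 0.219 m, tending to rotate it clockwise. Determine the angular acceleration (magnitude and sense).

α ≈ 6.75 rad/s², counterclockwise

I = ½MR² = (1/2)(28.0)(0.433)² = 2.625 kg·m².
Taking counterclockwise as positive: τ₁ = +(53.2)(0.433) = +23.04 N·m; τ₂ = −(24.3)(0.219) = −5.322 N·m.
Net torque τ = 17.71 N·m.
α = τ/I = 17.71/2.625 = 6.749 rad/s².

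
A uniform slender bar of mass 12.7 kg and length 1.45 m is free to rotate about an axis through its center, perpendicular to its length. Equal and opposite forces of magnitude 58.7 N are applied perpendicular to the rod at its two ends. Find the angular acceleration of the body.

I = (1/12)ML² = (1/12)(12.7)(1.45)² = 2.225 kg·m².
The couple gives τ = F·(L/2) + F·(L/2) = F L = (58.7)(1.45) = 85.11 N·m.
Newton's second law for rotation, τ = Iα, gives α = τ/I = 85.11/2.225 = 38.25 rad/s².

α ≈ 38.3 rad/s²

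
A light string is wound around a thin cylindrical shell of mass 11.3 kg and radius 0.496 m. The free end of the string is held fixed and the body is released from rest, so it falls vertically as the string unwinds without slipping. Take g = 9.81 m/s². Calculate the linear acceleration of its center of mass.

Translation: Mg − T = Ma. Rotation about the center: TR = Iα with I = MR².
With a = αR: T = (I/R²)a = M a, so Mg = (1 + 1.000)Ma.
a = g/(1 + 1.000) = 9.81/2.000 = 4.905 m/s².

a ≈ 4.91 m/s²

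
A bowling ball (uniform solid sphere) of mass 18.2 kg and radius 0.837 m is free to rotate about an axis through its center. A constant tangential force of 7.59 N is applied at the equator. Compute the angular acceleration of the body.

I = (2/5)MR² = (2/5)(18.2)(0.837)² = 5.100 kg·m².
τ = F R = (7.59)(0.837) = 6.353 N·m.
Newton's second law for rotation, τ = Iα, gives α = τ/I = 6.353/5.100 = 1.246 rad/s².

α ≈ 1.25 rad/s²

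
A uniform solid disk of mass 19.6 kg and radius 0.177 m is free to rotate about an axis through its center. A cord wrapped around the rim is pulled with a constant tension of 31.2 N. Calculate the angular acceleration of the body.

I = ½MR² = (1/2)(19.6)(0.177)² = 0.3070 kg·m².
τ = F R = (31.2)(0.177) = 5.522 N·m.
Newton's second law for rotation, τ = Iα, gives α = τ/I = 5.522/0.3070 = 17.99 rad/s².

α ≈ 18.0 rad/s²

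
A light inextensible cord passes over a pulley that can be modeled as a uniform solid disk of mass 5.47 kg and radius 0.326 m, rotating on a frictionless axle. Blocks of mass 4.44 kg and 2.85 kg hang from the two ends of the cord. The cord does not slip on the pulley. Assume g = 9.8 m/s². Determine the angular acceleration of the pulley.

I = ½MR² = (1/2)(5.47)(0.326)² = 0.2907 kg·m².
Heavier block: m₁g − T₁ = m₁a. Lighter block: T₂ − m₂g = m₂a.
Pulley: (T₁ − T₂)R = Iα = I(a/R), so T₁ − T₂ = (I/R²)a = (1/2)M_p a = 2.735·a.
Adding the three: (m₁ − m₂)g = (m₁ + m₂ + 2.735)a, so a = (4.44 − 2.85)(9.8)/(4.44 + 2.85 + 2.735) = 1.554 m/s².
α = a/R = 1.554/0.326 = 4.768 rad/s².

α ≈ 4.77 rad/s²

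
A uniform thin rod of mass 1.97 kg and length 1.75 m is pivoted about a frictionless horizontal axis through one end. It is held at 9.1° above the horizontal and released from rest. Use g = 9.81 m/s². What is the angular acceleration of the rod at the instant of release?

About the pivot, I = (1/3)ML² = (1/3)(1.97)(1.75)² = 2.011 kg·m².
The weight acts at the center, a distance L/2 = 0.8750 m from the pivot; τ = Mg(L/2) cos 9.1° = 16.70 N·m.
α = τ/I = 16.70/2.011 = 8.303 rad/s².

α ≈ 8.30 rad/s²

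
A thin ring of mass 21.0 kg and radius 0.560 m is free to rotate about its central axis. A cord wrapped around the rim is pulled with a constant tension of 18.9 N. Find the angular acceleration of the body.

I = MR² = (21.0)(0.560)² = 6.586 kg·m².
τ = F R = (18.9)(0.560) = 10.58 N·m.
Newton's second law for rotation, τ = Iα, gives α = τ/I = 10.58/6.586 = 1.607 rad/s².

α ≈ 1.61 rad/s²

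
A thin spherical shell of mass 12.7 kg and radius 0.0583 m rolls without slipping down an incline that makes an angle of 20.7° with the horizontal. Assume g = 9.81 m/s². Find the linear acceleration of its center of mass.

Translation along the incline: Mg sinθ − f = Ma.
Rotation about the center: fR = Iα with I = (2/3)MR². No-slip gives a = αR, so f = (I/R²)a = (2/3)M a.
Substituting: Mg sinθ = (1 + 0.6667)Ma, so a = g sinθ/(1 + 0.6667) = (9.81) sin 20.7° / 1.667 = 2.081 m/s².

a ≈ 2.08 m/s²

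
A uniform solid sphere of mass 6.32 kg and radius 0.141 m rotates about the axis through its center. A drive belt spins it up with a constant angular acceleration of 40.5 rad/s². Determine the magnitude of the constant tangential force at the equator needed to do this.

I = (2/5)MR² = (2/5)(6.32)(0.141)² = 0.05026 kg·m².
The required torque is τ = Iα = (0.05026)(40.50) = 2.035 N·m.
A tangential force at the equator gives τ = FR, so F = τ/R = 2.035/0.141 = 14.44 N.

F ≈ 14.4 N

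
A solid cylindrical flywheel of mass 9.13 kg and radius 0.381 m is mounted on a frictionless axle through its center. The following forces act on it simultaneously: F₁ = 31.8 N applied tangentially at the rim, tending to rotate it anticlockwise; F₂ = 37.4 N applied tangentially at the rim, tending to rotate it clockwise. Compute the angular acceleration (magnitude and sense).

I = ½MR² = (1/2)(9.13)(0.381)² = 0.6627 kg·m².
Taking anticlockwise as positive: τ₁ = +(31.8)(0.381) = +12.12 N·m; τ₂ = −(37.4)(0.381) = −14.25 N·m.
Net torque τ = -2.134 N·m.
α = τ/I = -2.134/0.6627 = -3.220 rad/s².

α ≈ 3.22 rad/s², clockwise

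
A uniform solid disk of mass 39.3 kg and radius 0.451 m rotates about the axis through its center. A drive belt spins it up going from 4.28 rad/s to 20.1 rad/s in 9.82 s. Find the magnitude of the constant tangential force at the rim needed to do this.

F ≈ 14.3 N

I = ½MR² = (1/2)(39.3)(0.451)² = 3.997 kg·m².
α = Δω/Δt = (20.1 − 4.28)/9.82 = 1.611 rad/s².
The required torque is τ = Iα = (3.997)(1.611) = 6.439 N·m.
A tangential force at the rim gives τ = FR, so F = τ/R = 6.439/0.451 = 14.28 N.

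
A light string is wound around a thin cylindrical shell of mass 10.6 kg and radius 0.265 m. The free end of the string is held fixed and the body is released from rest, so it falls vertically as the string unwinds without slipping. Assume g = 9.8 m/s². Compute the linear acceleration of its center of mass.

a ≈ 4.90 m/s²

Translation: Mg − T = Ma. Rotation about the center: TR = Iα with I = MR².
With a = αR: T = (I/R²)a = M a, so Mg = (1 + 1.000)Ma.
a = g/(1 + 1.000) = 9.8/2.000 = 4.900 m/s².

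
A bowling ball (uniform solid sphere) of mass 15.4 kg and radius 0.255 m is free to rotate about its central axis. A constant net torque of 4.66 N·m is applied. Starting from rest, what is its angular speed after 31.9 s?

ω ≈ 371 rad/s

I = (2/5)MR² = (2/5)(15.4)(0.255)² = 0.4006 kg·m².
α = τ/I = 4.66/0.4006 = 11.63 rad/s².
ω = ω₀ + αt = 0 + (11.63)(31.9) = 371.1 rad/s.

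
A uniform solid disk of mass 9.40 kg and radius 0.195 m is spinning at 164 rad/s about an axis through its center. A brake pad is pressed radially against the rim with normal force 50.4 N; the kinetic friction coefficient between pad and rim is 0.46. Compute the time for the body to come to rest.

t ≈ 6.48 s

I = ½MR² = (1/2)(9.40)(0.195)² = 0.1787 kg·m².
Friction force f = μN = (0.46)(50.4) = 23.18 N at the rim; torque magnitude τ = fR = 4.521 N·m, opposing ω.
|α| = τ/I = 4.521/0.1787 = 25.30 rad/s² (deceleration).
0 = ω₀ − |α|t ⇒ t = ω₀/|α| = 164/25.30 = 6.483 s.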